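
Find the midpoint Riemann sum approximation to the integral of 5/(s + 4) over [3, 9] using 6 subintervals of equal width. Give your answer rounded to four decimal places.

Δs = (9 − 3)/6 = 1.
Midpoints: 3.5, 4.5, 5.5, 6.5, 7.5, 8.5.
f(3.5) = 2/3, f(4.5) = 10/17, f(5.5) = 10/19, f(6.5) = 10/21, f(7.5) = 10/23, f(8.5) = 0.4.
Sum = Δs · [f(3.5) + f(4.5) + f(5.5) + ...].
Sum ≈ 3.0922.

3.0922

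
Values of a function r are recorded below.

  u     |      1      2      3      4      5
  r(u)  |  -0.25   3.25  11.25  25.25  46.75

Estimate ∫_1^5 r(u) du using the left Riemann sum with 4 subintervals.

39.5

Δu = 1.
Sum = 1·[(-0.25) + 3.25 + 11.25 + 25.25] = 39.5.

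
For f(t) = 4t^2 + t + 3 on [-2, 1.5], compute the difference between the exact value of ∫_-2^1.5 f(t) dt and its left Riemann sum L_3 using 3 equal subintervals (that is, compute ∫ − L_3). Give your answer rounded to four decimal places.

Exact integral: ∫_-2^1.5 f(t) dt ≈ 24.791667.
L_3 ≈ 30.009259.
Error ≈ 24.791667 − 30.009259 ≈ -5.2176.

-5.2176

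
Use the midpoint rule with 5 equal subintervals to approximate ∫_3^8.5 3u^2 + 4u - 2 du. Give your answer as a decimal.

Δu = (8.5 − 3)/5 = 1.1.
Midpoints: 3.55, 4.65, 5.75, 6.85, 7.95.
f(3.55) = 50.0075, f(4.65) = 81.4675, f(5.75) = 120.1875, f(6.85) = 166.1675, f(7.95) = 219.4075.
Sum = Δu · [f(3.55) + f(4.65) + f(5.75) + f(6.85) + f(7.95)].
Sum = 700.96125.

700.96125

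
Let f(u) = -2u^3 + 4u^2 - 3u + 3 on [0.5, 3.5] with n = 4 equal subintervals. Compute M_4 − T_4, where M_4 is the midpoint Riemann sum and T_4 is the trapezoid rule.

M_4 = -25.875.
T_4 = -29.25.
M_4 − T_4 = 3.375.

3.375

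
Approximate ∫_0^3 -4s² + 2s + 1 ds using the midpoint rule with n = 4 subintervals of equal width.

-23.4375

Δs = (3 − 0)/4 = 0.75.
Midpoints: 0.375, 1.125, 1.875, 2.625.
f(0.375) = 1.1875, f(1.125) = -1.8125, f(1.875) = -9.3125, f(2.625) = -21.3125.
Sum = Δs · [f(0.375) + f(1.125) + f(1.875) + f(2.625)].
Sum = -23.4375.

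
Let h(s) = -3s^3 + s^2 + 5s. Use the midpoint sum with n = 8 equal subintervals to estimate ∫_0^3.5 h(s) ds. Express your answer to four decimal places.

-66.8068

Δs = (3.5 − 0)/8 = 0.4375.
Midpoints: 0.21875, 0.65625, 1.09375, 1.53125, 1.96875, 2.40625, 2.84375, 3.28125.
h(0.21875) = 36379/32768, h(0.65625) = 93849/32768, h(1.09375) = 89775/32768, h(1.53125) = -25235/32768, h(1.96875) = -300573/32768, h(2.40625) = -785631/32768, h(2.84375) = -1529801/32768, h(3.28125) = -2582475/32768.
Sum = Δs · [h(0.21875) + h(0.65625) + h(1.09375) + ...].
Sum ≈ -66.8068.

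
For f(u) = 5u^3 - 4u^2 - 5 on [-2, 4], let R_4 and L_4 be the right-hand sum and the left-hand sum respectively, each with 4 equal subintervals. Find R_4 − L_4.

R_4 = 432.75.
L_4 = -35.25.
R_4 − L_4 = 468.

468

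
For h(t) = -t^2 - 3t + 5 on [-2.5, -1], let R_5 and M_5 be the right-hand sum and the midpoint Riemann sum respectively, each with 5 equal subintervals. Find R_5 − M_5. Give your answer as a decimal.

0.07875

R_5 = 10.59.
M_5 = 10.51125.
R_5 − M_5 = 0.07875.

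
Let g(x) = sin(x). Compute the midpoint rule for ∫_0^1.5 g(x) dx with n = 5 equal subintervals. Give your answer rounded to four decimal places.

Δx = (1.5 − 0)/5 = 0.3.
Midpoints: 0.15, 0.45, 0.75, 1.05, 1.35.
g(0.15) ≈ 0.1494, g(0.45) ≈ 0.4350, g(0.75) ≈ 0.6816, g(1.05) ≈ 0.8674, g(1.35) ≈ 0.9757.
Sum = Δx · [g(0.15) + g(0.45) + g(0.75) + g(1.05) + g(1.35)].
Sum ≈ 0.9328.

0.9328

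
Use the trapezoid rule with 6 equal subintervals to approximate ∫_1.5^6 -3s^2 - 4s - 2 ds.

-290.390625

Δs = (6 − 1.5)/6 = 0.75.
f(1.5) = -14.75, f(2.25) = -26.1875, f(3) = -41, f(3.75) = -59.1875, f(4.5) = -80.75, f(5.25) = -105.6875, f(6) = -134.
T_6 = (Δs/2)·[f(s_0) + 2f(s_1) + ... + 2f(s_{5}) + f(s_6)].
Sum = -290.390625.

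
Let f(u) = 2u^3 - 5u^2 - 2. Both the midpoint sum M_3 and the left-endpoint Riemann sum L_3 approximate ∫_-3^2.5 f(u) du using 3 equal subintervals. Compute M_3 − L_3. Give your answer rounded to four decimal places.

M_3 ≈ -92.997106.
L_3 ≈ -213.787037.
M_3 − L_3 ≈ 120.7899.

120.7899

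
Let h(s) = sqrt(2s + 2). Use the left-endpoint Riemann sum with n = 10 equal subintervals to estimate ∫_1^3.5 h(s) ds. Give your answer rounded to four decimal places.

6.2075

Δs = (3.5 − 1)/10 = 0.25.
Left endpoints: 1, 1.25, 1.5, 1.75, 2, 2.25, 2.5, 2.75, 3, 3.25.
h(1) ≈ 2.0000, h(1.25) ≈ 2.1213, h(1.5) ≈ 2.2361, h(1.75) ≈ 2.3452, h(2) ≈ 2.4495, h(2.25) ≈ 2.5495, h(2.5) ≈ 2.6458, h(2.75) ≈ 2.7386, h(3) ≈ 2.8284, h(3.25) ≈ 2.9155.
Sum = Δs · [h(1) + h(1.25) + h(1.5) + ...].
Sum ≈ 6.2075.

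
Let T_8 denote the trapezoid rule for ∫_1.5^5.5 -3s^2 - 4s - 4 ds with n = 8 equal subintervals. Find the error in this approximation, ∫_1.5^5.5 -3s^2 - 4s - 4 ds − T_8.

0.5

Exact integral: ∫_1.5^5.5 f(s) ds = -235.
T_8 = -235.5.
Error = -235 − (-235.5) = 0.5.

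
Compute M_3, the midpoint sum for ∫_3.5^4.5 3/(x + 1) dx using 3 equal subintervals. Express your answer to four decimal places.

0.6018

Δx = (4.5 − 3.5)/3 = 1/3.
Midpoints: 11/3, 4, 13/3.
f(11/3) = 9/14, f(4) = 0.6, f(13/3) = 0.5625.
Sum = Δx · [f(11/3) + f(4) + f(13/3)].
Sum ≈ 0.6018.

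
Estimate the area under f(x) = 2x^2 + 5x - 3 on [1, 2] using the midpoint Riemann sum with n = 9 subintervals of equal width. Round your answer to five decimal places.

9.16461

Δx = (2 − 1)/9 = 1/9.
Midpoints: 19/18, 7/6, 23/18, 25/18, 1.5, 29/18, 31/18, 11/6, 35/18.
f(19/18) = 365/81, f(7/6) = 50/9, f(23/18) = 539/81, f(25/18) = 632/81, f(1.5) = 9, f(29/18) = 830/81, f(31/18) = 935/81, f(11/6) = 116/9, f(35/18) = 1157/81.
Sum = Δx · [f(19/18) + f(7/6) + f(23/18) + ...].
Sum ≈ 9.16461.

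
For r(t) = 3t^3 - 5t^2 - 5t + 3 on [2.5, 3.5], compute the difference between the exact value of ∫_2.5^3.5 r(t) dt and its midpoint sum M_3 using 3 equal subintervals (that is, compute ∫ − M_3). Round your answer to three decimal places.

Exact integral: ∫_2.5^3.5 r(t) dt ≈ 25.83333.
M_3 ≈ 25.62963.
Error ≈ 25.83333 − 25.62963 ≈ 0.204.

0.204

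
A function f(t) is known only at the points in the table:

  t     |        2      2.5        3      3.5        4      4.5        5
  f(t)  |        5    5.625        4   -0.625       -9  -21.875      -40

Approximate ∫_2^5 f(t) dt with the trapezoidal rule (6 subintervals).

-19.6875

Δt = 0.5.
T_6 = (0.5/2)·[5 + 2·5.625 + 2·4 + 2·(-0.625) + 2·(-9) + 2·(-21.875) + (-40)] = -19.6875.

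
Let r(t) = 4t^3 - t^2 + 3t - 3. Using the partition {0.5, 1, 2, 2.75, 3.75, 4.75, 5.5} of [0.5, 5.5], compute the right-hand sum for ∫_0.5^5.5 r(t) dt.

Subinterval widths: 0.5, 1, 0.75, 1, 1, 0.75.
Right endpoints: 1, 2, 2.75, 3.75, 4.75, 5.5.
r(1) = 3, r(2) = 31, r(2.75) = 80.875, r(3.75) = 205.125, r(4.75) = 417.375, r(5.5) = 648.75.
Sum = Σ Δt_i · r(t_i).
Sum = 1202.21875.

1202.21875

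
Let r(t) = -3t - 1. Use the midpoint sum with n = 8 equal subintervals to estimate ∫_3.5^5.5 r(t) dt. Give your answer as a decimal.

Δt = (5.5 − 3.5)/8 = 0.25.
Midpoints: 3.625, 3.875, 4.125, 4.375, 4.625, 4.875, 5.125, 5.375.
r(3.625) = -11.875, r(3.875) = -12.625, r(4.125) = -13.375, r(4.375) = -14.125, r(4.625) = -14.875, r(4.875) = -15.625, r(5.125) = -16.375, r(5.375) = -17.125.
Sum = Δt · [r(3.625) + r(3.875) + r(4.125) + ...].
Sum = -29.

-29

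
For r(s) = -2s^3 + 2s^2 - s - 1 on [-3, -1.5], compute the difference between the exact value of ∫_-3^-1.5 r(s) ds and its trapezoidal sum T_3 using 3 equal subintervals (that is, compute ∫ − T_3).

Exact integral: ∫_-3^-1.5 r(s) ds = 55.59375.
T_3 = 56.5625.
Error = 55.59375 − 56.5625 = -0.96875.

-0.96875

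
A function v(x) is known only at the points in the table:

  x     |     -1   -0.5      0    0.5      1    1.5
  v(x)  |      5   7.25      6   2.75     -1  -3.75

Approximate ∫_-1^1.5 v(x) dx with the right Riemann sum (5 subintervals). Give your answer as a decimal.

5.625

Δx = 0.5.
Sum = 0.5·[7.25 + 6 + 2.75 + (-1) + (-3.75)] = 5.625.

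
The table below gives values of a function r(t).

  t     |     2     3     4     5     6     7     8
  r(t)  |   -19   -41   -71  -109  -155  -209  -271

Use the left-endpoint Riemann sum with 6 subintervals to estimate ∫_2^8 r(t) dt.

Δt = 1.
Sum = 1·[(-19) + (-41) + (-71) + (-109) + (-155) + (-209)] = -604.

-604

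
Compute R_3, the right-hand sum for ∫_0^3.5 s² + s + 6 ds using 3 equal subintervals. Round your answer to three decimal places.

51.398

Δs = (3.5 − 0)/3 = 7/6.
Right endpoints: 7/6, 7/3, 3.5.
f(7/6) = 307/36, f(7/3) = 124/9, f(3.5) = 21.75.
Sum = Δs · [f(7/6) + f(7/3) + f(3.5)].
Sum ≈ 51.398.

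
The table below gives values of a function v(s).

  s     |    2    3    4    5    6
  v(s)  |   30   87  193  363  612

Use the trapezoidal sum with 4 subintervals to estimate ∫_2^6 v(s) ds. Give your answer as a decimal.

964

Δs = 1.
T_4 = (1/2)·[30 + 2·87 + 2·193 + 2·363 + 612] = 964.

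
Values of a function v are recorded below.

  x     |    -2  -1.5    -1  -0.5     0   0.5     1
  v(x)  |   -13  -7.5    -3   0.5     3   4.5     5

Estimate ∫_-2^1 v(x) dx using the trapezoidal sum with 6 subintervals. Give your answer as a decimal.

-3.25

Δx = 0.5.
T_6 = (0.5/2)·[(-13) + 2·(-7.5) + 2·(-3) + 2·0.5 + 2·3 + 2·4.5 + 5] = -3.25.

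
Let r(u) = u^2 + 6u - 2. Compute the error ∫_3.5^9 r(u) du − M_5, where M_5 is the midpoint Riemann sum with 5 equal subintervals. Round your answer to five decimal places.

0.55458

Exact integral: ∫_3.5^9 r(u) du ≈ 423.9583333.
M_5 = 423.40375.
Error ≈ 423.9583333 − 423.40375 ≈ 0.55458.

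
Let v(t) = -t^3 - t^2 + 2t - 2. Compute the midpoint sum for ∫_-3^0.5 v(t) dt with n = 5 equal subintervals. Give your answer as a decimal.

-4.9503125

Δt = (0.5 − (-3))/5 = 0.7.
Midpoints: -2.65, -1.95, -1.25, -0.55, 0.15.
v(-2.65) = 4.287125, v(-1.95) = -2.287625, v(-1.25) = -4.109375, v(-0.55) = -3.236125, v(0.15) = -1.725875.
Sum = Δt · [v(-2.65) + v(-1.95) + v(-1.25) + v(-0.55) + v(0.15)].
Sum = -4.9503125.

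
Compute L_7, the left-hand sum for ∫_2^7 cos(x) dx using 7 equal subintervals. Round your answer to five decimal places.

-0.65937

Δx = (7 − 2)/7 = 5/7.
Left endpoints: 2, 19/7, 24/7, 29/7, 34/7, 39/7, 44/7.
f(2) ≈ -0.41615, f(19/7) ≈ -0.91009, f(24/7) ≈ -0.95910, f(29/7) ≈ -0.53924, f(34/7) ≈ 0.14425, f(39/7) ≈ 0.75722, f(44/7) ≈ 1.00000.
Sum = Δx · [f(2) + f(19/7) + f(24/7) + ...].
Sum ≈ -0.65937.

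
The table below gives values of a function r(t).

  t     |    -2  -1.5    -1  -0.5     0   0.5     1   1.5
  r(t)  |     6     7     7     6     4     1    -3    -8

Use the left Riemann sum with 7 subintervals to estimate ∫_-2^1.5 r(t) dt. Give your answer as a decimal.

Δt = 0.5.
Sum = 0.5·[6 + 7 + 7 + 6 + 4 + 1 + (-3)] = 14.

14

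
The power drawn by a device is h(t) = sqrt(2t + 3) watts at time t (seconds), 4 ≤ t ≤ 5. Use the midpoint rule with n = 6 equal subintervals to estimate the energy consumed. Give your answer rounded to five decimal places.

Δt = (5 − 4)/6 = 1/6.
Midpoints: 49/12, 4.25, 53/12, 55/12, 4.75, 59/12.
h(49/12) ≈ 3.34166, h(4.25) ≈ 3.39116, h(53/12) ≈ 3.43996, h(55/12) ≈ 3.48807, h(4.75) ≈ 3.53553, h(59/12) ≈ 3.58236.
Sum = Δt · [h(49/12) + h(4.25) + h(53/12) + ...].
Sum ≈ 3.46313.

3.46313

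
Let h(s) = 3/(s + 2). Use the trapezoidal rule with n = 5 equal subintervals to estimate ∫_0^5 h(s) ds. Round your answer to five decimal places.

Δs = (5 − 0)/5 = 1.
h(0) = 1.5, h(1) = 1, h(2) = 0.75, h(3) = 0.6, h(4) = 0.5, h(5) = 3/7.
T_5 = (Δs/2)·[h(s_0) + 2h(s_1) + ... + 2h(s_{4}) + h(s_5)].
Sum ≈ 3.81429.

3.81429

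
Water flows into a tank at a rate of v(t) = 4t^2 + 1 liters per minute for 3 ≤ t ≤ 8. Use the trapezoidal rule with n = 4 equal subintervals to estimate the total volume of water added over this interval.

Δt = (8 − 3)/4 = 1.25.
v(3) = 37, v(4.25) = 73.25, v(5.5) = 122, v(6.75) = 183.25, v(8) = 257.
T_4 = (Δt/2)·[v(t_0) + 2v(t_1) + 2v(t_2) + 2v(t_3) + v(t_4)].
Sum = 656.875.

656.875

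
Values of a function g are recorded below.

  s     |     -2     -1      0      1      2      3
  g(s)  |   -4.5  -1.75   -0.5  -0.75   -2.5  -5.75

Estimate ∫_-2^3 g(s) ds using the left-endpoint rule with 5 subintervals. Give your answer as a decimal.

-10

Δs = 1.
Sum = 1·[(-4.5) + (-1.75) + (-0.5) + (-0.75) + (-2.5)] = -10.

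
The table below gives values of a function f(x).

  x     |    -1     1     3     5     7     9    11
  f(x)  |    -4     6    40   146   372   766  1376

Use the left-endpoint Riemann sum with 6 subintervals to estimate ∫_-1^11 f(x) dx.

Δx = 2.
Sum = 2·[(-4) + 6 + 40 + 146 + 372 + 766] = 2652.

2652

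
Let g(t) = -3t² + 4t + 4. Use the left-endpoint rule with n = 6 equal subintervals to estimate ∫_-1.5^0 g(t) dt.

-3.515625

Δt = (0 − (-1.5))/6 = 0.25.
Left endpoints: -1.5, -1.25, -1, -0.75, -0.5, -0.25.
g(-1.5) = -8.75, g(-1.25) = -5.6875, g(-1) = -3, g(-0.75) = -0.6875, g(-0.5) = 1.25, g(-0.25) = 2.8125.
Sum = Δt · [g(-1.5) + g(-1.25) + g(-1) + ...].
Sum = -3.515625.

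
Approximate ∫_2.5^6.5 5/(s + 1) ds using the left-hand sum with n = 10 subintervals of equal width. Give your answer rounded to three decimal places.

Δs = (6.5 − 2.5)/10 = 0.4.
Left endpoints: 2.5, 2.9, 3.3, 3.7, 4.1, 4.5, 4.9, 5.3, 5.7, 6.1.
f(2.5) = 10/7, f(2.9) = 50/39, f(3.3) = 50/43, f(3.7) = 50/47, f(4.1) = 50/51, f(4.5) = 10/11, f(4.9) = 50/59, f(5.3) = 50/63, f(5.7) = 50/67, f(6.1) = 50/71.
Sum = Δs · [f(2.5) + f(2.9) + f(3.3) + ...].
Sum ≈ 3.967.

3.967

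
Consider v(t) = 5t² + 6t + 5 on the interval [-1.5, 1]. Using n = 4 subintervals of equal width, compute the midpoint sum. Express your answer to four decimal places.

Δt = (1 − (-1.5))/4 = 0.625.
Midpoints: -1.1875, -0.5625, 0.0625, 0.6875.
v(-1.1875) = 4.92578125, v(-0.5625) = 3.20703125, v(0.0625) = 5.39453125, v(0.6875) = 11.48828125.
Sum = Δt · [v(-1.1875) + v(-0.5625) + v(0.0625) + v(0.6875)].
Sum ≈ 15.6348.

15.6348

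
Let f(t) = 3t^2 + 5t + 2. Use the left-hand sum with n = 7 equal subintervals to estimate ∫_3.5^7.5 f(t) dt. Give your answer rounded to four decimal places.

Δt = (7.5 − 3.5)/7 = 4/7.
Left endpoints: 3.5, 57/14, 65/14, 73/14, 81/14, 89/14, 97/14.
f(3.5) = 56.25, f(57/14) = 14129/196, f(65/14) = 17617/196, f(73/14) = 21489/196, f(81/14) = 25745/196, f(89/14) = 30385/196, f(97/14) = 35409/196.
Sum = Δt · [f(3.5) + f(57/14) + f(65/14) + ...].
Sum ≈ 454.2245.

454.2245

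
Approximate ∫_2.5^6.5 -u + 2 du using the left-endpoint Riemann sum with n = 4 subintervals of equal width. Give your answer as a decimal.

-8

Δu = (6.5 − 2.5)/4 = 1.
Left endpoints: 2.5, 3.5, 4.5, 5.5.
f(2.5) = -0.5, f(3.5) = -1.5, f(4.5) = -2.5, f(5.5) = -3.5.
Sum = Δu · [f(2.5) + f(3.5) + f(4.5) + f(5.5)].
Sum = -8.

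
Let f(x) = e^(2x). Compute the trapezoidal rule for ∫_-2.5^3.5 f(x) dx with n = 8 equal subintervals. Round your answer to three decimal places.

Δx = (3.5 − (-2.5))/8 = 0.75.
f(-2.5) ≈ 0.007, f(-1.75) ≈ 0.030, f(-1) ≈ 0.135, f(-0.25) ≈ 0.607, f(0.5) ≈ 2.718, f(1.25) ≈ 12.182, f(2) ≈ 54.598, f(2.75) ≈ 244.692, f(3.5) ≈ 1096.633.
T_8 = (Δx/2)·[f(x_0) + 2f(x_1) + ... + 2f(x_{7}) + f(x_8)].
Sum ≈ 647.462.

647.462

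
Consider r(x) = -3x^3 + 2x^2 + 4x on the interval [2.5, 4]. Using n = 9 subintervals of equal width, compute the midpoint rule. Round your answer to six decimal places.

-110.858507

Δx = (4 − 2.5)/9 = 1/6.
Midpoints: 31/12, 2.75, 35/12, 37/12, 3.25, 41/12, 43/12, 3.75, 47/12.
r(31/12) = -16151/576, r(2.75) = -36.265625, r(35/12) = -8785/192, r(37/12) = -32597/576, r(3.25) = -68.859375, r(41/12) = -82.640625, r(43/12) = -56459/576, r(3.75) = -115.078125, r(47/12) = -25709/192.
Sum = Δx · [r(31/12) + r(2.75) + r(35/12) + ...].
Sum ≈ -110.858507.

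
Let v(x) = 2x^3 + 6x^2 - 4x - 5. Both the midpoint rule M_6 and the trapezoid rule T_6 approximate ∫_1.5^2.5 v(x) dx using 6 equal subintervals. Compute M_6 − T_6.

M_6 ≈ 28.45833333.
T_6 ≈ 28.58333333.
M_6 − T_6 = -0.125.

-0.125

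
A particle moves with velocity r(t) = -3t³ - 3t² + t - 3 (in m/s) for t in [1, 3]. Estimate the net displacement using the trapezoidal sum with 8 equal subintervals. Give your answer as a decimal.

-88.4375

Δt = (3 − 1)/8 = 0.25.
r(1) = -8, r(1.25) = -12.296875, r(1.5) = -18.375, r(1.75) = -26.515625, r(2) = -37, r(2.25) = -50.109375, r(2.5) = -66.125, r(2.75) = -85.328125, r(3) = -108.
T_8 = (Δt/2)·[r(t_0) + 2r(t_1) + ... + 2r(t_{7}) + r(t_8)].
Sum = -88.4375.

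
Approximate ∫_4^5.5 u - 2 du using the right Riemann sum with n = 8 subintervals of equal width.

Δu = (5.5 − 4)/8 = 0.1875.
Right endpoints: 4.1875, 4.375, 4.5625, 4.75, 4.9375, 5.125, 5.3125, 5.5.
f(4.1875) = 2.1875, f(4.375) = 2.375, f(4.5625) = 2.5625, f(4.75) = 2.75, f(4.9375) = 2.9375, f(5.125) = 3.125, f(5.3125) = 3.3125, f(5.5) = 3.5.
Sum = Δu · [f(4.1875) + f(4.375) + f(4.5625) + ...].
Sum = 4.265625.

4.265625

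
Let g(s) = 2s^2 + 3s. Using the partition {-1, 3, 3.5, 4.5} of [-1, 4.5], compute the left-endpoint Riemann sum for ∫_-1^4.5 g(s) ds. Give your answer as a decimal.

Subinterval widths: 4, 0.5, 1.
Left endpoints: -1, 3, 3.5.
g(-1) = -1, g(3) = 27, g(3.5) = 35.
Sum = Σ Δs_i · g(s_i).
Sum = 44.5.

44.5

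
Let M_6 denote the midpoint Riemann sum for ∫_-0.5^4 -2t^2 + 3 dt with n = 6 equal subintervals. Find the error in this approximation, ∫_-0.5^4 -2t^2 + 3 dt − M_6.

-0.421875

Exact integral: ∫_-0.5^4 f(t) dt = -29.25.
M_6 = -28.828125.
Error = -29.25 − (-28.828125) = -0.421875.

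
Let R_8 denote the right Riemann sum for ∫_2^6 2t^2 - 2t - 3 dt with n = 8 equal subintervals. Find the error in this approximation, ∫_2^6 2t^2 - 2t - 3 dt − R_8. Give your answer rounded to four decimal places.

-14.3333

Exact integral: ∫_2^6 f(t) dt ≈ 94.666667.
R_8 = 109.
Error ≈ 94.666667 − 109 ≈ -14.3333.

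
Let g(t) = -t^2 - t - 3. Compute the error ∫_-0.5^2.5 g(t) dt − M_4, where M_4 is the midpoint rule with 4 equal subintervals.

Exact integral: ∫_-0.5^2.5 g(t) dt = -17.25.
M_4 = -17.109375.
Error = -17.25 − (-17.109375) = -0.140625.

-0.140625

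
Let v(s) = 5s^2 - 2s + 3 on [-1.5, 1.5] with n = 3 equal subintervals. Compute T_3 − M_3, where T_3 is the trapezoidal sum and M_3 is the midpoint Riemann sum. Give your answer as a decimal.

T_3 = 22.75.
M_3 = 19.
T_3 − M_3 = 3.75.

3.75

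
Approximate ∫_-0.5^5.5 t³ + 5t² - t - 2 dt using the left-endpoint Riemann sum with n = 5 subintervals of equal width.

Δt = (5.5 − (-0.5))/5 = 1.2.
Left endpoints: -0.5, 0.7, 1.9, 3.1, 4.3.
f(-0.5) = -0.375, f(0.7) = 0.093, f(1.9) = 21.009, f(3.1) = 72.741, f(4.3) = 165.657.
Sum = Δt · [f(-0.5) + f(0.7) + f(1.9) + f(3.1) + f(4.3)].
Sum = 310.95.

310.95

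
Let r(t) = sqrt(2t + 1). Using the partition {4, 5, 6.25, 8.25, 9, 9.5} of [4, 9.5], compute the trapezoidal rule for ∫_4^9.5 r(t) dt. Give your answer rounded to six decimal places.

20.796218

Subinterval widths: 1, 1.25, 2, 0.75, 0.5.
r(4) ≈ 3.000000, r(5) ≈ 3.316625, r(6.25) ≈ 3.674235, r(8.25) ≈ 4.183300, r(9) ≈ 4.358899, r(9.5) ≈ 4.472136.
On each subinterval the trapezoid contributes (Δt_i/2)·[r(t_{i-1}) + r(t_i)].
Sum ≈ 20.796218.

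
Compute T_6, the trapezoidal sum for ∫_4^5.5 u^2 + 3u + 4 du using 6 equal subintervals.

Δu = (5.5 − 4)/6 = 0.25.
f(4) = 32, f(4.25) = 34.8125, f(4.5) = 37.75, f(4.75) = 40.8125, f(5) = 44, f(5.25) = 47.3125, f(5.5) = 50.75.
T_6 = (Δu/2)·[f(u_0) + 2f(u_1) + ... + 2f(u_{5}) + f(u_6)].
Sum = 61.515625.

61.515625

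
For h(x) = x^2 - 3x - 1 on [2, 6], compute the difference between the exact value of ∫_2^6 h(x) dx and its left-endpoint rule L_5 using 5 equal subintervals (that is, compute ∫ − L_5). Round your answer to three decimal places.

7.573

Exact integral: ∫_2^6 h(x) dx ≈ 17.33333.
L_5 = 9.76.
Error ≈ 17.33333 − 9.76 ≈ 7.573.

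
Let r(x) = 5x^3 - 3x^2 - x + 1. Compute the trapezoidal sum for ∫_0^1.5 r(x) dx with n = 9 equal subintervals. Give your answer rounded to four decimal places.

3.3854

Δx = (1.5 − 0)/9 = 1/6.
r(0) = 1, r(1/6) = 167/216, r(1/3) = 14/27, r(0.5) = 0.375, r(2/3) = 13/27, r(5/6) = 211/216, r(1) = 2, r(7/6) = 797/216, r(4/3) = 167/27, r(1.5) = 9.625.
T_9 = (Δx/2)·[r(x_0) + 2r(x_1) + ... + 2r(x_{8}) + r(x_9)].
Sum ≈ 3.3854.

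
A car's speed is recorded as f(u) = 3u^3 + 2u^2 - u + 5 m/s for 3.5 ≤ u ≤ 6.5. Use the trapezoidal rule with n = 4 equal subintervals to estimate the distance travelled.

Δu = (6.5 − 3.5)/4 = 0.75.
f(3.5) = 154.625, f(4.25) = 267.171875, f(5) = 425, f(5.75) = 635.703125, f(6.5) = 906.875.
T_4 = (Δu/2)·[f(u_0) + 2f(u_1) + 2f(u_2) + 2f(u_3) + f(u_4)].
Sum = 1393.96875.

1393.96875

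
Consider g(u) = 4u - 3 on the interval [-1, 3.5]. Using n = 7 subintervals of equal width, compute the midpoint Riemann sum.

9

Δu = (3.5 − (-1))/7 = 9/14.
Midpoints: -19/28, -1/28, 17/28, 1.25, 53/28, 71/28, 89/28.
g(-19/28) = -40/7, g(-1/28) = -22/7, g(17/28) = -4/7, g(1.25) = 2, g(53/28) = 32/7, g(71/28) = 50/7, g(89/28) = 68/7.
Sum = Δu · [g(-19/28) + g(-1/28) + g(17/28) + ...].
Sum = 9.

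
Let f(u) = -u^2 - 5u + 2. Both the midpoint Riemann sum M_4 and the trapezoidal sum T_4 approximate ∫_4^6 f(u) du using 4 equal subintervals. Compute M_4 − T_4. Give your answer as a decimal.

M_4 = -96.625.
T_4 = -96.75.
M_4 − T_4 = 0.125.

0.125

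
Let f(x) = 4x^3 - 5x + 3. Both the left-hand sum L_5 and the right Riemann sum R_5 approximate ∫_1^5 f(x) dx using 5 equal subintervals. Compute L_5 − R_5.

-380.8

L_5 = 400.96.
R_5 = 781.76.
L_5 − R_5 = -380.8.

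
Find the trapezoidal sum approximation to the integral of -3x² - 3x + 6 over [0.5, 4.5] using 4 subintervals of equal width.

Δx = (4.5 − 0.5)/4 = 1.
f(0.5) = 3.75, f(1.5) = -5.25, f(2.5) = -20.25, f(3.5) = -41.25, f(4.5) = -68.25.
T_4 = (Δx/2)·[f(x_0) + 2f(x_1) + 2f(x_2) + 2f(x_3) + f(x_4)].
Sum = -99.

-99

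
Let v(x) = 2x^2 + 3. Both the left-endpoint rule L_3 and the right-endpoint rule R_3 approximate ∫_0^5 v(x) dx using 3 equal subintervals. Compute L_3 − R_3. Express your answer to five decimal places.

L_3 ≈ 61.2962963.
R_3 ≈ 144.6296296.
L_3 − R_3 ≈ -83.33333.

-83.33333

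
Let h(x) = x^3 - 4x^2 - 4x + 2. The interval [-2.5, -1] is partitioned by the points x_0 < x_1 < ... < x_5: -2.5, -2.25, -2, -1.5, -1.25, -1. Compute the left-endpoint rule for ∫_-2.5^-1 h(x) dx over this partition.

Subinterval widths: 0.25, 0.25, 0.5, 0.25, 0.25.
Left endpoints: -2.5, -2.25, -2, -1.5, -1.25.
h(-2.5) = -28.625, h(-2.25) = -20.640625, h(-2) = -14, h(-1.5) = -4.375, h(-1.25) = -1.203125.
Sum = Σ Δx_i · h(x_i).
Sum = -20.7109375.

-20.7109375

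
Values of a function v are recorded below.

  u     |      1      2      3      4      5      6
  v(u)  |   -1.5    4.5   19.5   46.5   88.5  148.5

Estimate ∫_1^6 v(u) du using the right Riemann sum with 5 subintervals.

Δu = 1.
Sum = 1·[4.5 + 19.5 + 46.5 + 88.5 + 148.5] = 307.5.

307.5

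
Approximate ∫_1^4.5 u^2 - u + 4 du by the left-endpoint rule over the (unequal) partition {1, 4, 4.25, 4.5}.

20.453125

Subinterval widths: 3, 0.25, 0.25.
Left endpoints: 1, 4, 4.25.
f(1) = 4, f(4) = 16, f(4.25) = 17.8125.
Sum = Σ Δu_i · f(u_i).
Sum = 20.453125.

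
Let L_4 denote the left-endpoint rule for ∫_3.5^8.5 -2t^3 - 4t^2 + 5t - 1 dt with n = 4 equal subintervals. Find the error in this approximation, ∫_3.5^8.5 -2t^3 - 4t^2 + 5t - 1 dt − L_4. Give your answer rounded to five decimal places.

-796.35417

Exact integral: ∫_3.5^8.5 f(t) dt ≈ -3151.6666667.
L_4 = -2355.3125.
Error ≈ -3151.6666667 − (-2355.3125) ≈ -796.35417.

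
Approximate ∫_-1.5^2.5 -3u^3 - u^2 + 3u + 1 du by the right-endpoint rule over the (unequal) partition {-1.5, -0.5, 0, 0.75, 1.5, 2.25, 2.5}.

-38.734375

Subinterval widths: 1, 0.5, 0.75, 0.75, 0.75, 0.25.
Right endpoints: -0.5, 0, 0.75, 1.5, 2.25, 2.5.
f(-0.5) = -0.375, f(0) = 1, f(0.75) = 1.421875, f(1.5) = -6.875, f(2.25) = -31.484375, f(2.5) = -44.625.
Sum = Σ Δu_i · f(u_i).
Sum = -38.734375.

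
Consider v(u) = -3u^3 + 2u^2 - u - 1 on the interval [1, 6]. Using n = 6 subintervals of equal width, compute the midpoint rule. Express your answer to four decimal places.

-841.8808

Δu = (6 − 1)/6 = 5/6.
Midpoints: 17/12, 2.25, 37/12, 47/12, 4.75, 67/12.
v(17/12) = -1331/192, v(2.25) = -27.296875, v(37/12) = -42053/576, v(47/12) = -154.484375, v(4.75) = -282.140625, v(67/12) = -268643/576.
Sum = Δu · [v(17/12) + v(2.25) + v(37/12) + ...].
Sum ≈ -841.8808.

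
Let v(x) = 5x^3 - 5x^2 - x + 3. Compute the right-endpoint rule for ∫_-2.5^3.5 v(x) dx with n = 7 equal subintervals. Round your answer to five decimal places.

Δx = (3.5 − (-2.5))/7 = 6/7.
Right endpoints: -23/14, -11/14, 1/14, 13/14, 25/14, 37/14, 3.5.
v(-23/14) = -85125/2744, v(-11/14) = -4737/2744, v(1/14) = 7971/2744, v(13/14) = 4839/2744, v(25/14) = 37707/2744, v(37/14) = 158415/2744, v(3.5) = 152.625.
Sum = Δx · [v(-23/14) + v(-11/14) + v(1/14) + ...].
Sum ≈ 168.01531.

168.01531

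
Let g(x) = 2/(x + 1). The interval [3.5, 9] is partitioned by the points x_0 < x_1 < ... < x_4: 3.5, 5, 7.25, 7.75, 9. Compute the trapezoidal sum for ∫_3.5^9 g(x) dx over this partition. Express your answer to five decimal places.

1.61667

Subinterval widths: 1.5, 2.25, 0.5, 1.25.
g(3.5) = 4/9, g(5) = 1/3, g(7.25) = 8/33, g(7.75) = 8/35, g(9) = 0.2.
On each subinterval the trapezoid contributes (Δx_i/2)·[g(x_{i-1}) + g(x_i)].
Sum ≈ 1.61667.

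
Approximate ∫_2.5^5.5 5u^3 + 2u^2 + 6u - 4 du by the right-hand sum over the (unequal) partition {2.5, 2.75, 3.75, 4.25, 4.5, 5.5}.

Subinterval widths: 0.25, 1, 0.5, 0.25, 1.
Right endpoints: 2.75, 3.75, 4.25, 4.5, 5.5.
f(2.75) = 131.609375, f(3.75) = 310.296875, f(4.25) = 441.453125, f(4.5) = 519.125, f(5.5) = 921.375.
Sum = Σ Δu_i · f(u_i).
Sum = 1615.08203125.

1615.08203125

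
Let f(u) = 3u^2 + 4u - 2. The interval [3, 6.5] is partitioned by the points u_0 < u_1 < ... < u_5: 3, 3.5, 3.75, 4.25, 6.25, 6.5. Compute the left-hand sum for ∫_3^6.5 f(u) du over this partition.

231.703125

Subinterval widths: 0.5, 0.25, 0.5, 2, 0.25.
Left endpoints: 3, 3.5, 3.75, 4.25, 6.25.
f(3) = 37, f(3.5) = 48.75, f(3.75) = 55.1875, f(4.25) = 69.1875, f(6.25) = 140.1875.
Sum = Σ Δu_i · f(u_i).
Sum = 231.703125.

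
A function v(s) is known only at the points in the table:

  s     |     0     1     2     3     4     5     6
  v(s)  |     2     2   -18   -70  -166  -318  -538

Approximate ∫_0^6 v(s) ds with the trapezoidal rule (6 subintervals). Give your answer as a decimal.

-838

Δs = 1.
T_6 = (1/2)·[2 + 2·2 + 2·(-18) + 2·(-70) + 2·(-166) + 2·(-318) + (-538)] = -838.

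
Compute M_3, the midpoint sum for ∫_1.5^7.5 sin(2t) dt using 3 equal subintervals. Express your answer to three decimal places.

Δt = (7.5 − 1.5)/3 = 2.
Midpoints: 2.5, 4.5, 6.5.
f(2.5) ≈ -0.959, f(4.5) ≈ 0.412, f(6.5) ≈ 0.420.
Sum = Δt · [f(2.5) + f(4.5) + f(6.5)].
Sum ≈ -0.253.

-0.253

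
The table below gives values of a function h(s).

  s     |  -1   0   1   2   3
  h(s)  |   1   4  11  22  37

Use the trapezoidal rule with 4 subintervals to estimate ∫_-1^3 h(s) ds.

56

Δs = 1.
T_4 = (1/2)·[1 + 2·4 + 2·11 + 2·22 + 37] = 56.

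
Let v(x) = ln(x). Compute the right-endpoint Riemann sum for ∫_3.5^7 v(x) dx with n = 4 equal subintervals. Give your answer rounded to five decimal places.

6.03087

Δx = (7 − 3.5)/4 = 0.875.
Right endpoints: 4.375, 5.25, 6.125, 7.
v(4.375) ≈ 1.47591, v(5.25) ≈ 1.65823, v(6.125) ≈ 1.81238, v(7) ≈ 1.94591.
Sum = Δx · [v(4.375) + v(5.25) + v(6.125) + v(7)].
Sum ≈ 6.03087.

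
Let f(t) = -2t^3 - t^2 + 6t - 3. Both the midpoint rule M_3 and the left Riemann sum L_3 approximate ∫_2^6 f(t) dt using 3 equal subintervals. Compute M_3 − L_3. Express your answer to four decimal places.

M_3 ≈ -610.518519.
L_3 ≈ -372.296296.
M_3 − L_3 ≈ -238.2222.

-238.2222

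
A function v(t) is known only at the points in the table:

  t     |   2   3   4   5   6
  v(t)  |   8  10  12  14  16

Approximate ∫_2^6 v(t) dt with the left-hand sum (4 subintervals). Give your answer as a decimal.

Δt = 1.
Sum = 1·[8 + 10 + 12 + 14] = 44.

44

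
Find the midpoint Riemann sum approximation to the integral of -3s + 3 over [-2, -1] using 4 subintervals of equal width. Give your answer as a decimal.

Δs = (-1 − (-2))/4 = 0.25.
Midpoints: -1.875, -1.625, -1.375, -1.125.
f(-1.875) = 8.625, f(-1.625) = 7.875, f(-1.375) = 7.125, f(-1.125) = 6.375.
Sum = Δs · [f(-1.875) + f(-1.625) + f(-1.375) + f(-1.125)].
Sum = 7.5.

7.5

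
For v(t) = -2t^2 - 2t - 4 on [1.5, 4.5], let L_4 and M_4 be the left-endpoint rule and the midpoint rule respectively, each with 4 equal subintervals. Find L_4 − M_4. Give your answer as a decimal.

L_4 = -73.3125.
M_4 = -88.21875.
L_4 − M_4 = 14.90625.

14.90625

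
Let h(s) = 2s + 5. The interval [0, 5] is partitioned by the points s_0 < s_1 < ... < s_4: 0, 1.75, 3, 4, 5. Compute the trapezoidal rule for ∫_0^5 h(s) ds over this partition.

Subinterval widths: 1.75, 1.25, 1, 1.
h(0) = 5, h(1.75) = 8.5, h(3) = 11, h(4) = 13, h(5) = 15.
On each subinterval the trapezoid contributes (Δs_i/2)·[h(s_{i-1}) + h(s_i)].
Sum = 50.

50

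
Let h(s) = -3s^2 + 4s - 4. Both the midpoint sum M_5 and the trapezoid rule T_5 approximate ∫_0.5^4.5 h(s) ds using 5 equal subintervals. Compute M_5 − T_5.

M_5 = -66.36.
T_5 = -68.28.
M_5 − T_5 = 1.92.

1.92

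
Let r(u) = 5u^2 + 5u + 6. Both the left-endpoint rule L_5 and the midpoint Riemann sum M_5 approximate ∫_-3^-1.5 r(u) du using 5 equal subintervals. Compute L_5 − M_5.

L_5 = 35.55.
M_5 = 31.44375.
L_5 − M_5 = 4.10625.

4.10625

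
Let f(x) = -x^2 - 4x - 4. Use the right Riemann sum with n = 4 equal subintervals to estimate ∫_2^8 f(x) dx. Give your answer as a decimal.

-377.25

Δx = (8 − 2)/4 = 1.5.
Right endpoints: 3.5, 5, 6.5, 8.
f(3.5) = -30.25, f(5) = -49, f(6.5) = -72.25, f(8) = -100.
Sum = Δx · [f(3.5) + f(5) + f(6.5) + f(8)].
Sum = -377.25.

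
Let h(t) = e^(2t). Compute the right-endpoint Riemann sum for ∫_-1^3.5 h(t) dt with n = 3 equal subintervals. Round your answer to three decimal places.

1730.924

Δt = (3.5 − (-1))/3 = 1.5.
Right endpoints: 0.5, 2, 3.5.
h(0.5) ≈ 2.718, h(2) ≈ 54.598, h(3.5) ≈ 1096.633.
Sum = Δt · [h(0.5) + h(2) + h(3.5)].
Sum ≈ 1730.924.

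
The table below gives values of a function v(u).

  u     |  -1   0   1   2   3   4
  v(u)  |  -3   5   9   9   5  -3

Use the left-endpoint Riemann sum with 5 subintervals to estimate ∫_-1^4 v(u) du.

25

Δu = 1.
Sum = 1·[(-3) + 5 + 9 + 9 + 5] = 25.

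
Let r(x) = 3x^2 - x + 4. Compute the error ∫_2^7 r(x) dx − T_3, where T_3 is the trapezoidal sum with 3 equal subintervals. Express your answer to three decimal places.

Exact integral: ∫_2^7 r(x) dx = 332.5.
T_3 ≈ 339.44444.
Error ≈ 332.5 − 339.44444 ≈ -6.944.

-6.944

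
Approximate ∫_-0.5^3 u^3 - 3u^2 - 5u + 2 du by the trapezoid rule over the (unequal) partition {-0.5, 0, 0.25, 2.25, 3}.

Subinterval widths: 0.5, 0.25, 2, 0.75.
f(-0.5) = 3.625, f(0) = 2, f(0.25) = 0.578125, f(2.25) = -13.046875, f(3) = -13.
On each subinterval the trapezoid contributes (Δu_i/2)·[f(u_{i-1}) + f(u_i)].
Sum = -20.5078125.

-20.5078125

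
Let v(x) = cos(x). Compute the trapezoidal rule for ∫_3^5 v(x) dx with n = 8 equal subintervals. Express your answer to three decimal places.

-1.094

Δx = (5 − 3)/8 = 0.25.
v(3) ≈ -0.990, v(3.25) ≈ -0.994, v(3.5) ≈ -0.936, v(3.75) ≈ -0.821, v(4) ≈ -0.654, v(4.25) ≈ -0.446, v(4.5) ≈ -0.211, v(4.75) ≈ 0.038, v(5) ≈ 0.284.
T_8 = (Δx/2)·[v(x_0) + 2v(x_1) + ... + 2v(x_{7}) + v(x_8)].
Sum ≈ -1.094.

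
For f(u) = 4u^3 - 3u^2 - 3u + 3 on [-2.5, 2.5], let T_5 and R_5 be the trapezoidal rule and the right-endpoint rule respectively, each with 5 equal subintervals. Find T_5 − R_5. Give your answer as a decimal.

T_5 = -18.75.
R_5 = 36.25.
T_5 − R_5 = -55.

-55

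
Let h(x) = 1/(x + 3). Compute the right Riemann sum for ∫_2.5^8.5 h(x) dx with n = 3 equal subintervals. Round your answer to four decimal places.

Δx = (8.5 − 2.5)/3 = 2.
Right endpoints: 4.5, 6.5, 8.5.
h(4.5) = 2/15, h(6.5) = 2/19, h(8.5) = 2/23.
Sum = Δx · [h(4.5) + h(6.5) + h(8.5)].
Sum ≈ 0.6511.

0.6511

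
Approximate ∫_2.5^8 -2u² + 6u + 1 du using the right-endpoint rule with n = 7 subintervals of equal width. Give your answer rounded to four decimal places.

Δu = (8 − 2.5)/7 = 11/14.
Right endpoints: 23/7, 57/14, 34/7, 79/14, 45/7, 101/14, 8.
f(23/7) = -43/49, f(57/14) = -757/98, f(34/7) = -835/49, f(79/14) = -2825/98, f(45/7) = -2111/49, f(101/14) = -5861/98, f(8) = -79.
Sum = Δu · [f(23/7) + f(57/14) + f(34/7) + ...].
Sum ≈ -185.7092.

-185.7092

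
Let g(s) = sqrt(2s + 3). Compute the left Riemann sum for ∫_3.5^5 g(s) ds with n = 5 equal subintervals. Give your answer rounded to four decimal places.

5.0163

Δs = (5 − 3.5)/5 = 0.3.
Left endpoints: 3.5, 3.8, 4.1, 4.4, 4.7.
g(3.5) ≈ 3.1623, g(3.8) ≈ 3.2558, g(4.1) ≈ 3.3466, g(4.4) ≈ 3.4351, g(4.7) ≈ 3.5214.
Sum = Δs · [g(3.5) + g(3.8) + g(4.1) + g(4.4) + g(4.7)].
Sum ≈ 5.0163.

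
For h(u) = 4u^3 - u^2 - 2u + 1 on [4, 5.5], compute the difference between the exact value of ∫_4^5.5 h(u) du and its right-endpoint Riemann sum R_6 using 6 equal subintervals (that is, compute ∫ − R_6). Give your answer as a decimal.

-49.90625

Exact integral: ∫_4^5.5 h(u) du = 612.1875.
R_6 = 662.09375.
Error = 612.1875 − 662.09375 = -49.90625.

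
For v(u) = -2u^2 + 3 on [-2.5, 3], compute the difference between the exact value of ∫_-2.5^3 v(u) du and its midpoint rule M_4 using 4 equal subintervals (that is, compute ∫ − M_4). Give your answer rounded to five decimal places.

-1.73307

Exact integral: ∫_-2.5^3 v(u) du ≈ -11.9166667.
M_4 = -10.18359375.
Error ≈ -11.9166667 − (-10.18359375) ≈ -1.73307.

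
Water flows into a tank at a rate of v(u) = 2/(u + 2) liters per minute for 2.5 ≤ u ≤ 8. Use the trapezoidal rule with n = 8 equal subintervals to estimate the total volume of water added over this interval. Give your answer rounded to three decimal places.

1.600

Δu = (8 − 2.5)/8 = 0.6875.
v(2.5) = 4/9, v(3.1875) = 32/83, v(3.875) = 16/47, v(4.5625) = 32/105, v(5.25) = 8/29, v(5.9375) = 32/127, v(6.625) = 16/69, v(7.3125) = 32/149, v(8) = 0.2.
T_8 = (Δu/2)·[v(u_0) + 2v(u_1) + ... + 2v(u_{7}) + v(u_8)].
Sum ≈ 1.600.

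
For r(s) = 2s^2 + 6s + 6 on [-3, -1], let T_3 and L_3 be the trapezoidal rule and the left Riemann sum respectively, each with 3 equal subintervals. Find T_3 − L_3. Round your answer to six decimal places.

T_3 ≈ 5.62962963.
L_3 ≈ 6.96296296.
T_3 − L_3 ≈ -1.333333.

-1.333333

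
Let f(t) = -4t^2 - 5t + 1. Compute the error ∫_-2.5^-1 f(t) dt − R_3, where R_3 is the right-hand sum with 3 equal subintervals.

-3.125

Exact integral: ∫_-2.5^-1 f(t) dt = -4.875.
R_3 = -1.75.
Error = -4.875 − (-1.75) = -3.125.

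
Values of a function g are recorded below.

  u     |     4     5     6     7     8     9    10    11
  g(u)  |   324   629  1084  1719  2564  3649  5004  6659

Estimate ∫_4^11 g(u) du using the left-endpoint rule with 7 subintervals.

14973

Δu = 1.
Sum = 1·[324 + 629 + 1084 + 1719 + 2564 + 3649 + 5004] = 14973.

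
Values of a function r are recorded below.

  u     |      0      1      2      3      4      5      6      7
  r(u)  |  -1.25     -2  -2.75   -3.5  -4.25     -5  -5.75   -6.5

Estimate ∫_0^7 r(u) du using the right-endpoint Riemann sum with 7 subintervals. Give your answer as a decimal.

Δu = 1.
Sum = 1·[(-2) + (-2.75) + (-3.5) + (-4.25) + (-5) + (-5.75) + (-6.5)] = -29.75.

-29.75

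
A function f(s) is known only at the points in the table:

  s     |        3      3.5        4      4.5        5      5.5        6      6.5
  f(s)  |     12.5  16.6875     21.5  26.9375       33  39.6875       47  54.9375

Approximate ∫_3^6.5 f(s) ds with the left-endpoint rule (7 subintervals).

98.65625

Δs = 0.5.
Sum = 0.5·[12.5 + 16.6875 + 21.5 + 26.9375 + 33 + 39.6875 + 47] = 98.65625.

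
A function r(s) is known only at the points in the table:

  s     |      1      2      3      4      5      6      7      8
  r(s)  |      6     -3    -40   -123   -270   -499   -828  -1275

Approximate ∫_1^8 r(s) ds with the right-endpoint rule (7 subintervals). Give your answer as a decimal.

Δs = 1.
Sum = 1·[(-3) + (-40) + (-123) + (-270) + (-499) + (-828) + (-1275)] = -3038.

-3038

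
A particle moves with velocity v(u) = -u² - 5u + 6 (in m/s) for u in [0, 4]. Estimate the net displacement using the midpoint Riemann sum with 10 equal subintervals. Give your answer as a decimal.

-37.28

Δu = (4 − 0)/10 = 0.4.
Midpoints: 0.2, 0.6, 1, 1.4, 1.8, 2.2, 2.6, 3, 3.4, 3.8.
v(0.2) = 4.96, v(0.6) = 2.64, v(1) = 0, v(1.4) = -2.96, v(1.8) = -6.24, v(2.2) = -9.84, v(2.6) = -13.76, v(3) = -18, v(3.4) = -22.56, v(3.8) = -27.44.
Sum = Δu · [v(0.2) + v(0.6) + v(1) + ...].
Sum = -37.28.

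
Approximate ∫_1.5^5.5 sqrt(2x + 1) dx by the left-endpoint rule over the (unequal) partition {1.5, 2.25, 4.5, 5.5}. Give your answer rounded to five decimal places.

9.93900

Subinterval widths: 0.75, 2.25, 1.
Left endpoints: 1.5, 2.25, 4.5.
f(1.5) ≈ 2.00000, f(2.25) ≈ 2.34521, f(4.5) ≈ 3.16228.
Sum = Σ Δx_i · f(x_i).
Sum ≈ 9.93900.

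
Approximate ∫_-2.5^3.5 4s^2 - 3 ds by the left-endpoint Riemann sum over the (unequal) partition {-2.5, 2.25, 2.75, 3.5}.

Subinterval widths: 4.75, 0.5, 0.75.
Left endpoints: -2.5, 2.25, 2.75.
f(-2.5) = 22, f(2.25) = 17.25, f(2.75) = 27.25.
Sum = Σ Δs_i · f(s_i).
Sum = 133.5625.

133.5625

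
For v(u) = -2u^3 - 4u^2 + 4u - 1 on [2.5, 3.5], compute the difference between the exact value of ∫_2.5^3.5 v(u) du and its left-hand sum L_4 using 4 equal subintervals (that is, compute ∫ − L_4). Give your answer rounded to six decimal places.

Exact integral: ∫_2.5^3.5 v(u) du ≈ -80.83333333.
L_4 = -71.75.
Error ≈ -80.83333333 − (-71.75) ≈ -9.083333.

-9.083333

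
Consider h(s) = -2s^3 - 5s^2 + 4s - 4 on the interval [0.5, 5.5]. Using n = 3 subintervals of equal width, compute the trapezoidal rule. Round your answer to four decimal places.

-747.8241

Δs = (5.5 − 0.5)/3 = 5/3.
h(0.5) = -3.5, h(13/6) = -1057/27, h(23/6) = -9439/54, h(5.5) = -466.
T_3 = (Δs/2)·[h(s_0) + 2h(s_1) + 2h(s_2) + h(s_3)].
Sum ≈ -747.8241.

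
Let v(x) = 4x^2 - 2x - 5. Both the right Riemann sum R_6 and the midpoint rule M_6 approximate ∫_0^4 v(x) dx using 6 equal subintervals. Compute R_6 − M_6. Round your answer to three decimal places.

20.444

R_6 ≈ 69.18519.
M_6 ≈ 48.74074.
R_6 − M_6 ≈ 20.444.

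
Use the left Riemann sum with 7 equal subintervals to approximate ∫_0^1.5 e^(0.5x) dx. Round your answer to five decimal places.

2.11646

Δx = (1.5 − 0)/7 = 3/14.
Left endpoints: 0, 3/14, 3/7, 9/14, 6/7, 15/14, 9/7.
f(0) ≈ 1.00000, f(3/14) ≈ 1.11309, f(3/7) ≈ 1.23898, f(9/14) ≈ 1.37910, f(6/7) ≈ 1.53506, f(15/14) ≈ 1.70867, f(9/7) ≈ 1.90191.
Sum = Δx · [f(0) + f(3/14) + f(3/7) + ...].
Sum ≈ 2.11646.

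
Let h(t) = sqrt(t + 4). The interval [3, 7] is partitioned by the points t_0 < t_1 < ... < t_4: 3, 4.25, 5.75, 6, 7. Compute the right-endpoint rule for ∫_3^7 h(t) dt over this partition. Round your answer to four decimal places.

Subinterval widths: 1.25, 1.5, 0.25, 1.
Right endpoints: 4.25, 5.75, 6, 7.
h(4.25) ≈ 2.8723, h(5.75) ≈ 3.1225, h(6) ≈ 3.1623, h(7) ≈ 3.3166.
Sum = Σ Δt_i · h(t_i).
Sum ≈ 12.3813.

12.3813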